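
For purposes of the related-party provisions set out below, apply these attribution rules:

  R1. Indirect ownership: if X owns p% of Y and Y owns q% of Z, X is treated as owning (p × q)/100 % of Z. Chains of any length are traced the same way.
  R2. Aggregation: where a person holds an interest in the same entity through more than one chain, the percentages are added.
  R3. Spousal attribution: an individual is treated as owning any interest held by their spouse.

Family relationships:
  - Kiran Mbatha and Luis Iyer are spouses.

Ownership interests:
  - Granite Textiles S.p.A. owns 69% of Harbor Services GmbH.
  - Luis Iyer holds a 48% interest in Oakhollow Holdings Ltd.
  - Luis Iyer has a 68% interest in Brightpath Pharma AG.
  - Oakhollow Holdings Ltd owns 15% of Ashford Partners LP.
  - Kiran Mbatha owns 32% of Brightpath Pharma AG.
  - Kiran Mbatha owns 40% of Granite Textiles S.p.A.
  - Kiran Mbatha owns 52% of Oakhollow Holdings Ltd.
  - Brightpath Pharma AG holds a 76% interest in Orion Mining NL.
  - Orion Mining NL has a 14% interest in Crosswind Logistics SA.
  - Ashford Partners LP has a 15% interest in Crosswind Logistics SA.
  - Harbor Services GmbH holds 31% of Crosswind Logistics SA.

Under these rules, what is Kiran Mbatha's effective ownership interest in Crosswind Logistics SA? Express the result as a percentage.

By spousal attribution (R3), Kiran Mbatha is treated as also owning Luis Iyer's interest in Brightpath Pharma AG, giving 32% + 68% = 100%.
By spousal attribution (R3), Kiran Mbatha is treated as also owning Luis Iyer's interest in Oakhollow Holdings Ltd, giving 52% + 48% = 100%.
Chain via Granite Textiles S.p.A. → Harbor Services GmbH (R1): 40% × 69% × 31% = 8.556% of Crosswind Logistics SA.
Chain via Brightpath Pharma AG → Orion Mining NL (R1): 100% × 76% × 14% = 10.64% of Crosswind Logistics SA.
Chain via Oakhollow Holdings Ltd → Ashford Partners LP (R1): 100% × 15% × 15% = 2.25% of Crosswind Logistics SA.
Aggregating (R2): 8.556% + 10.64% + 2.25% = 21.446%.

21.446%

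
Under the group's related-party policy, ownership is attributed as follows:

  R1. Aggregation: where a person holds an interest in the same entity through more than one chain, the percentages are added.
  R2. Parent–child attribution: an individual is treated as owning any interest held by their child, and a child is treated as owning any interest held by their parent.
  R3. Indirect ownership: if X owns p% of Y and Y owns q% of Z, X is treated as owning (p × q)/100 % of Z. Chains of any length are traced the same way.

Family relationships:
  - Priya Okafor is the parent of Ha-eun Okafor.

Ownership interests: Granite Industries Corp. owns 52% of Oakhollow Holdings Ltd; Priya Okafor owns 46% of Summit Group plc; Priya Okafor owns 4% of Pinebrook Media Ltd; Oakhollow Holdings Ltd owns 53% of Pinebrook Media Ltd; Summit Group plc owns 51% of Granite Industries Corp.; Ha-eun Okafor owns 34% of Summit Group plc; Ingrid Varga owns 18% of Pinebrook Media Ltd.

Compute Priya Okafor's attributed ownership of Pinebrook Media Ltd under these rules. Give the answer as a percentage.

15.24448%

By parent–child attribution (R2), Priya Okafor is treated as also owning Ha-eun Okafor's interest in Summit Group plc, giving 46% + 34% = 80%.
Chain via Summit Group plc → Granite Industries Corp. → Oakhollow Holdings Ltd (R3): 80% × 51% × 52% × 53% = 11.24448% of Pinebrook Media Ltd.
Direct interest in Pinebrook Media Ltd: 4%.
Aggregating (R1): 11.24448% + 4% = 15.24448%.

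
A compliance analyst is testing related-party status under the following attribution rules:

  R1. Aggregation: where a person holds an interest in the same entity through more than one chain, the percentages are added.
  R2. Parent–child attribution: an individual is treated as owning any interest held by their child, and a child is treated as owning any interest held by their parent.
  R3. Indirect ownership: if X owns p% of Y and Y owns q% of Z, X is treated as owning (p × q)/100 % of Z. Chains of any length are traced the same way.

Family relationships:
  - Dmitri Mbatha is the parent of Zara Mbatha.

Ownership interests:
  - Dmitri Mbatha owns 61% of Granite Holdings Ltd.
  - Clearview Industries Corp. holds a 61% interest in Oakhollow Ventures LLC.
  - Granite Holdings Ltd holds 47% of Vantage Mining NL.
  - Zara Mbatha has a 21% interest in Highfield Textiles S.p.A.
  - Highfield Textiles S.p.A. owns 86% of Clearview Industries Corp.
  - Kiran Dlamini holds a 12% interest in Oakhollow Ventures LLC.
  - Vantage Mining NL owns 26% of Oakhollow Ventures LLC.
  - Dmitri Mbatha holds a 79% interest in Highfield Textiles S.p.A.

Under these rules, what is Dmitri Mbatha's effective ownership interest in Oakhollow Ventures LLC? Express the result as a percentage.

By parent–child attribution (R2), Dmitri Mbatha is treated as also owning Zara Mbatha's interest in Highfield Textiles S.p.A, giving 79% + 21% = 100%.
Chain via Granite Holdings Ltd → Vantage Mining NL (R3): 61% × 47% × 26% = 7.4542% of Oakhollow Ventures LLC.
Chain via Highfield Textiles S.p.A. → Clearview Industries Corp. (R3): 100% × 86% × 61% = 52.46% of Oakhollow Ventures LLC.
Aggregating (R1): 7.4542% + 52.46% = 59.9142%.

59.9142%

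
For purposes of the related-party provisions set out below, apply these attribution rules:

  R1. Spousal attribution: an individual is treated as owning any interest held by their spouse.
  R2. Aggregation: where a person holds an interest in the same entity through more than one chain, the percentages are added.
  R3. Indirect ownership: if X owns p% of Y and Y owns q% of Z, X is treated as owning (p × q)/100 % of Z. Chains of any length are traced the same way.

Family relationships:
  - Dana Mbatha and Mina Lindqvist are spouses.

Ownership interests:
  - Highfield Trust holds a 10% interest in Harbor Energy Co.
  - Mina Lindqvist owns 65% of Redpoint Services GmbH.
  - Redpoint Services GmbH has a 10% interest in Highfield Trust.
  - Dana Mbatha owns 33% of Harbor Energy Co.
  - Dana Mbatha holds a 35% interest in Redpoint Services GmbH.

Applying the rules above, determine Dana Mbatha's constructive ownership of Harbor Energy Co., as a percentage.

By spousal attribution (R1), Dana Mbatha is treated as also owning Mina Lindqvist's interest in Redpoint Services GmbH, giving 35% + 65% = 100%.
Chain via Redpoint Services GmbH → Highfield Trust (R3): 100% × 10% × 10% = 1% of Harbor Energy Co.
Direct interest in Harbor Energy Co: 33%.
Aggregating (R2): 1% + 33% = 34%.

34%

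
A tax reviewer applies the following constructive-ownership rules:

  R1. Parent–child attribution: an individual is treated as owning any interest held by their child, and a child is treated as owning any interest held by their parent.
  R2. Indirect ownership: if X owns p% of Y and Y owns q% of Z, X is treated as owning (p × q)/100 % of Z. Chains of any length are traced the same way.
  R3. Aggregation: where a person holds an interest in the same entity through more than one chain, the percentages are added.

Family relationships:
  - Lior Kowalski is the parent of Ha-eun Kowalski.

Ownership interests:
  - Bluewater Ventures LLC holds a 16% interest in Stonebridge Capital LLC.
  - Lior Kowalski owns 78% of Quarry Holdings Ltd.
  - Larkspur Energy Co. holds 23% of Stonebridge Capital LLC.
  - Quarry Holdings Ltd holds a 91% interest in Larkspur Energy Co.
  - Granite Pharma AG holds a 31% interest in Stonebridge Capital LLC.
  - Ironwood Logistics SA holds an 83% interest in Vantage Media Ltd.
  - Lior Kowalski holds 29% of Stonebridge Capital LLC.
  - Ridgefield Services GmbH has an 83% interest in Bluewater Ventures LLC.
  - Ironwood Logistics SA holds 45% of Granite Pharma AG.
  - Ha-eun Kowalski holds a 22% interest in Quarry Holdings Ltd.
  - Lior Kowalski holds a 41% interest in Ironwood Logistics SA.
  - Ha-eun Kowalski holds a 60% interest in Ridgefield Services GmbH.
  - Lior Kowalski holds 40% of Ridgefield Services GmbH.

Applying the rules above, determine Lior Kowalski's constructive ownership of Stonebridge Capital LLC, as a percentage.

68.9295%

By parent–child attribution (R1), Lior Kowalski is treated as also owning Ha-eun Kowalski's interest in Quarry Holdings Ltd, giving 78% + 22% = 100%.
By parent–child attribution (R1), Lior Kowalski is treated as also owning Ha-eun Kowalski's interest in Ridgefield Services GmbH, giving 40% + 60% = 100%.
Chain via Ironwood Logistics SA → Granite Pharma AG (R2): 41% × 45% × 31% = 5.7195% of Stonebridge Capital LLC.
Chain via Quarry Holdings Ltd → Larkspur Energy Co. (R2): 100% × 91% × 23% = 20.93% of Stonebridge Capital LLC.
Chain via Ridgefield Services GmbH → Bluewater Ventures LLC (R2): 100% × 83% × 16% = 13.28% of Stonebridge Capital LLC.
Direct interest in Stonebridge Capital LLC: 29%.
Aggregating (R3): 5.7195% + 20.93% + 13.28% + 29% = 68.9295%.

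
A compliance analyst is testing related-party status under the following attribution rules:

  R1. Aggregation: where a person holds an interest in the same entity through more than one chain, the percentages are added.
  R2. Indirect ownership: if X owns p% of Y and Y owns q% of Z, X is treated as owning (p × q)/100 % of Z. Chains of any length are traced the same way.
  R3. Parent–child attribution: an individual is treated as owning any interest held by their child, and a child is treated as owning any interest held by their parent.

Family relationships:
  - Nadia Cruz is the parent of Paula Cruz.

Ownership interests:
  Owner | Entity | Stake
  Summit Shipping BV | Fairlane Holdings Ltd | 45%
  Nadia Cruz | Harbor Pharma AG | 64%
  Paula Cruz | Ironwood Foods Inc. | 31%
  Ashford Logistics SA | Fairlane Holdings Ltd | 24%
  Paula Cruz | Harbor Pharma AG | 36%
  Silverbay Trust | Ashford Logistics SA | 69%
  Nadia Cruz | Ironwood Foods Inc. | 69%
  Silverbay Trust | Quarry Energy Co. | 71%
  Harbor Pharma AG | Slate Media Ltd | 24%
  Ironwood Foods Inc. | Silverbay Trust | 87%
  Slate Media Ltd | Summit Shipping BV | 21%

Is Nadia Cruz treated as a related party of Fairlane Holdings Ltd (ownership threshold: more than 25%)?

No

By parent–child attribution (R3), Nadia Cruz is treated as also owning Paula Cruz's interest in Harbor Pharma AG, giving 64% + 36% = 100%.
By parent–child attribution (R3), Nadia Cruz is treated as also owning Paula Cruz's interest in Ironwood Foods Inc, giving 69% + 31% = 100%.
Chain via Harbor Pharma AG → Slate Media Ltd → Summit Shipping BV (R2): 100% × 24% × 21% × 45% = 2.268% of Fairlane Holdings Ltd.
Chain via Ironwood Foods Inc. → Silverbay Trust → Ashford Logistics SA (R2): 100% × 87% × 69% × 24% = 14.4072% of Fairlane Holdings Ltd.
Aggregating (R1): 2.268% + 14.4072% = 16.6752%.
16.6752% does not exceed the 25% threshold, so Nadia is not a related party to Fairlane Holdings Ltd.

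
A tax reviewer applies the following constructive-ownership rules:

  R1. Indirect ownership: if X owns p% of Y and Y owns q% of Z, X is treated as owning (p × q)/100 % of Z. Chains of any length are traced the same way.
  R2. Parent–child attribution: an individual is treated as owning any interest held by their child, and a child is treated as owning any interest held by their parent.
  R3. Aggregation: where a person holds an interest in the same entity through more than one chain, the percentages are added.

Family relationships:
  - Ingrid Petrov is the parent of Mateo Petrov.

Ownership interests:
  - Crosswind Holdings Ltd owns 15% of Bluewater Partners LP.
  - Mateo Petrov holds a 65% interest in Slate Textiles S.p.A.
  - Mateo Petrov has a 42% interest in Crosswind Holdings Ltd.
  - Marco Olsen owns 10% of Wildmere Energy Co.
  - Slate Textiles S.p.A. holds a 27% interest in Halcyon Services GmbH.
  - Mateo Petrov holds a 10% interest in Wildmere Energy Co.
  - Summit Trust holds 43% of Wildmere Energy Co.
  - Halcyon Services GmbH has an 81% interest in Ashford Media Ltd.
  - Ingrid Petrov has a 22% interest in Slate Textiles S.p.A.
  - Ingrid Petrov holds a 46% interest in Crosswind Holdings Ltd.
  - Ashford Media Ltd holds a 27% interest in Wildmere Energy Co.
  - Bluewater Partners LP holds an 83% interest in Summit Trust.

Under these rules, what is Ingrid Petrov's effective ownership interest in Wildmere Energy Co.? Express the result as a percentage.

By parent–child attribution (R2), Ingrid Petrov is treated as also owning Mateo Petrov's interest in Slate Textiles S.p.A, giving 22% + 65% = 87%.
By parent–child attribution (R2), Ingrid Petrov is treated as also owning Mateo Petrov's interest in Crosswind Holdings Ltd, giving 46% + 42% = 88%.
By parent–child attribution (R2), Ingrid Petrov is treated as owning Mateo Petrov's 10% interest in Wildmere Energy Co.
Chain via Slate Textiles S.p.A. → Halcyon Services GmbH → Ashford Media Ltd (R1): 87% × 27% × 81% × 27% = 5.137263% of Wildmere Energy Co.
Chain via Crosswind Holdings Ltd → Bluewater Partners LP → Summit Trust (R1): 88% × 15% × 83% × 43% = 4.71108% of Wildmere Energy Co.
Direct interest in Wildmere Energy Co: 10%.
Aggregating (R3): 5.137263% + 4.71108% + 10% = 19.848343%.

19.848343%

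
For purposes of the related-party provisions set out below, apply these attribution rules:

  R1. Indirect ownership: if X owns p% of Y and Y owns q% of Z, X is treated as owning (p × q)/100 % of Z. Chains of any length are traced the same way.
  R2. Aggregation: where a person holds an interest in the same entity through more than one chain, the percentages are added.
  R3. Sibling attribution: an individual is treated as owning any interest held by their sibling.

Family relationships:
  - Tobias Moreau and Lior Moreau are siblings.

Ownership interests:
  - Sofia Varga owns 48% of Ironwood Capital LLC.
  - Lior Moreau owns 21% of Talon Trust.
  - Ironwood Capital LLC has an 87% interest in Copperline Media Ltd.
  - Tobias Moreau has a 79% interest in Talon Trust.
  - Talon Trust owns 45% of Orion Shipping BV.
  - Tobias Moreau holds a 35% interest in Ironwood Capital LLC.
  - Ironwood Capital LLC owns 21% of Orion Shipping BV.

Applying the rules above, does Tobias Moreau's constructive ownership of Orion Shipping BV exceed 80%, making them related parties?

No

By sibling attribution (R3), Tobias Moreau is treated as also owning Lior Moreau's interest in Talon Trust, giving 79% + 21% = 100%.
Chain via Talon Trust (R1): 100% × 45% = 45% of Orion Shipping BV.
Chain via Ironwood Capital LLC (R1): 35% × 21% = 7.35% of Orion Shipping BV.
Aggregating (R2): 45% + 7.35% = 52.35%.
52.35% does not exceed the 80% threshold, so Tobias is not a related party to Orion Shipping BV.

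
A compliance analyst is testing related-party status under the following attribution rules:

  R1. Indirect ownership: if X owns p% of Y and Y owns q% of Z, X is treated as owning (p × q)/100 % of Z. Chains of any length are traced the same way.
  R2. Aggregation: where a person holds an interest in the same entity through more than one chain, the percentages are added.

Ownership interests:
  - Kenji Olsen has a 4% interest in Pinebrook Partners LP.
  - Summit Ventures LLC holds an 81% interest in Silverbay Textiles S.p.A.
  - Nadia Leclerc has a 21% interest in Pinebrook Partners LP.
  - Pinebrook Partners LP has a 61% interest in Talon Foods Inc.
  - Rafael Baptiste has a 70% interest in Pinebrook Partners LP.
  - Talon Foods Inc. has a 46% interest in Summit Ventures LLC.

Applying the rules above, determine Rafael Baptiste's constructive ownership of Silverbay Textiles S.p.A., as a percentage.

Chain via Pinebrook Partners LP → Talon Foods Inc. → Summit Ventures LLC (R1): 70% × 61% × 46% × 81% = 15.91002% of Silverbay Textiles S.p.A.

15.91002%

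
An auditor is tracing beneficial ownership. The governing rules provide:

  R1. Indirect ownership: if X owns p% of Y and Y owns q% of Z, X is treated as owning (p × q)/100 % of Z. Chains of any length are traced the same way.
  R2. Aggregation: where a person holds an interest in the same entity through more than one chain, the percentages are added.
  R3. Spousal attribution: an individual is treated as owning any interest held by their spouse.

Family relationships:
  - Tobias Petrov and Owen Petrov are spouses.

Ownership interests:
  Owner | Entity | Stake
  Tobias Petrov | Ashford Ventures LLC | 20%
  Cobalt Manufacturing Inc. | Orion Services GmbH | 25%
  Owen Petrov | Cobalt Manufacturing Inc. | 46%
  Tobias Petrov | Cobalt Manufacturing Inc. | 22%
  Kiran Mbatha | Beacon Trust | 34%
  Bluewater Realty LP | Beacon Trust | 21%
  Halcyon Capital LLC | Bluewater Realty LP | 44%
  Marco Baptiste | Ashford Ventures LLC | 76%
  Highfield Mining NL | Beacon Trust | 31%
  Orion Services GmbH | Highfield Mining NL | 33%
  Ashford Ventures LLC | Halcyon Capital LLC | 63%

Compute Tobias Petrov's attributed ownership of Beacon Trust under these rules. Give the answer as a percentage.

By spousal attribution (R3), Tobias Petrov is treated as also owning Owen Petrov's interest in Cobalt Manufacturing Inc, giving 22% + 46% = 68%.
Chain via Cobalt Manufacturing Inc. → Orion Services GmbH → Highfield Mining NL (R1): 68% × 25% × 33% × 31% = 1.7391% of Beacon Trust.
Chain via Ashford Ventures LLC → Halcyon Capital LLC → Bluewater Realty LP (R1): 20% × 63% × 44% × 21% = 1.16424% of Beacon Trust.
Aggregating (R2): 1.7391% + 1.16424% = 2.90334%.

2.90334%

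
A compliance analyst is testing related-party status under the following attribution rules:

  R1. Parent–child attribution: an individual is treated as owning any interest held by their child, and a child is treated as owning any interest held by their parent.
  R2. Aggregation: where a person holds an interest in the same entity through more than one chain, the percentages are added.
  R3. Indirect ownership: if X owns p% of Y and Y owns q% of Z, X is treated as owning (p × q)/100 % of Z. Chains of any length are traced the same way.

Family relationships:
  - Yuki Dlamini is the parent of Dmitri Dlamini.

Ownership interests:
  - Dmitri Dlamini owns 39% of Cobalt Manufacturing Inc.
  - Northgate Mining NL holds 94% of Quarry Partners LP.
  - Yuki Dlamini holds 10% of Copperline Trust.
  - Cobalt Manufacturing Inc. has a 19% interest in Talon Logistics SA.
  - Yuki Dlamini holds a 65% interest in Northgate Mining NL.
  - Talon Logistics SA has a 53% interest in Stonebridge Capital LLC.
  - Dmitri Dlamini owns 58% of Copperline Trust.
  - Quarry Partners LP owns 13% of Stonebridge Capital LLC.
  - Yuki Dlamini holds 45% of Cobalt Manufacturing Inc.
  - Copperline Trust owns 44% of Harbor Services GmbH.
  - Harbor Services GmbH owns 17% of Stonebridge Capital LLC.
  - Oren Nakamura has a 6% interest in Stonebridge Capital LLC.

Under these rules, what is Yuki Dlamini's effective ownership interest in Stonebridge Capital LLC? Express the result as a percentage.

By parent–child attribution (R1), Yuki Dlamini is treated as also owning Dmitri Dlamini's interest in Cobalt Manufacturing Inc, giving 45% + 39% = 84%.
By parent–child attribution (R1), Yuki Dlamini is treated as also owning Dmitri Dlamini's interest in Copperline Trust, giving 10% + 58% = 68%.
Chain via Cobalt Manufacturing Inc. → Talon Logistics SA (R3): 84% × 19% × 53% = 8.4588% of Stonebridge Capital LLC.
Chain via Northgate Mining NL → Quarry Partners LP (R3): 65% × 94% × 13% = 7.943% of Stonebridge Capital LLC.
Chain via Copperline Trust → Harbor Services GmbH (R3): 68% × 44% × 17% = 5.0864% of Stonebridge Capital LLC.
Aggregating (R2): 8.4588% + 7.943% + 5.0864% = 21.4882%.

21.4882%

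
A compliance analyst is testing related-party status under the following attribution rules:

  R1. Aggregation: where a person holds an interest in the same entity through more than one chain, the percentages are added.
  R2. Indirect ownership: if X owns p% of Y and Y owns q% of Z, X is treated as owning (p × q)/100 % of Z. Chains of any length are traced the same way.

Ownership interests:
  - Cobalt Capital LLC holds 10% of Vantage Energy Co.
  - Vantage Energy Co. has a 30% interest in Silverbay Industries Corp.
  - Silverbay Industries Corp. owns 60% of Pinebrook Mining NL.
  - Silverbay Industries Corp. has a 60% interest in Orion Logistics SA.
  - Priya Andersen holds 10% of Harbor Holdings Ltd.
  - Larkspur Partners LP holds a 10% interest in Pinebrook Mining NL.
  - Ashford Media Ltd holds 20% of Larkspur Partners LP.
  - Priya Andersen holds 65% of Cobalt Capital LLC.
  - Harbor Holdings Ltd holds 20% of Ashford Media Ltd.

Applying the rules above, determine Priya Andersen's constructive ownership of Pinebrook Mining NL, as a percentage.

1.21%

Chain via Cobalt Capital LLC → Vantage Energy Co. → Silverbay Industries Corp. (R2): 65% × 10% × 30% × 60% = 1.17% of Pinebrook Mining NL.
Chain via Harbor Holdings Ltd → Ashford Media Ltd → Larkspur Partners LP (R2): 10% × 20% × 20% × 10% = 0.04% of Pinebrook Mining NL.
Aggregating (R1): 1.17% + 0.04% = 1.21%.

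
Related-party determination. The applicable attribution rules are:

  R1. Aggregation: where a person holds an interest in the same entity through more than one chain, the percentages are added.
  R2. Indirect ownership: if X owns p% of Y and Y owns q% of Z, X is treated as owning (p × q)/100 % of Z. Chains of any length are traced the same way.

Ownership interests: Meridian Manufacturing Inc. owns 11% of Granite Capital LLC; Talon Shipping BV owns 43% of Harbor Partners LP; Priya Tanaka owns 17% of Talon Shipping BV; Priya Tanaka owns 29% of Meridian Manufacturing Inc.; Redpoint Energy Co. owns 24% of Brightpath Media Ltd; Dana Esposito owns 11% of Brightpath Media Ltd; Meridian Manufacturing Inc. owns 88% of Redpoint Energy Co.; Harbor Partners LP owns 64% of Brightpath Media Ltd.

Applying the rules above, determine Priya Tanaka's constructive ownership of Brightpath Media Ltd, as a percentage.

Chain via Talon Shipping BV → Harbor Partners LP (R2): 17% × 43% × 64% = 4.6784% of Brightpath Media Ltd.
Chain via Meridian Manufacturing Inc. → Redpoint Energy Co. (R2): 29% × 88% × 24% = 6.1248% of Brightpath Media Ltd.
Aggregating (R1): 4.6784% + 6.1248% = 10.8032%.

10.8032%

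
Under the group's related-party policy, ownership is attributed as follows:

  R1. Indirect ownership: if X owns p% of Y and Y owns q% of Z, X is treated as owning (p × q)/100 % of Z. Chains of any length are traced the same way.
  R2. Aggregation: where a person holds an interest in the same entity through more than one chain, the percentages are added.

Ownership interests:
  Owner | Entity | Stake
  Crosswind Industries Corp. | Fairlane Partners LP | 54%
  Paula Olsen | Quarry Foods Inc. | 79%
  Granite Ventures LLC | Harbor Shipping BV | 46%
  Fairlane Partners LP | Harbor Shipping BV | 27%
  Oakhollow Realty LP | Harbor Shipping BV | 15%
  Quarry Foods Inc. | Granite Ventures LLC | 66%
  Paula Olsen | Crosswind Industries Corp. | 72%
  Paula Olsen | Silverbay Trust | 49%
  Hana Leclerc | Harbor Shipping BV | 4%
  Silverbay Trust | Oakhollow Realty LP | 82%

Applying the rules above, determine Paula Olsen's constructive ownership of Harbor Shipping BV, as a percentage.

40.509%

Chain via Quarry Foods Inc. → Granite Ventures LLC (R1): 79% × 66% × 46% = 23.9844% of Harbor Shipping BV.
Chain via Silverbay Trust → Oakhollow Realty LP (R1): 49% × 82% × 15% = 6.027% of Harbor Shipping BV.
Chain via Crosswind Industries Corp. → Fairlane Partners LP (R1): 72% × 54% × 27% = 10.4976% of Harbor Shipping BV.
Aggregating (R2): 23.9844% + 6.027% + 10.4976% = 40.509%.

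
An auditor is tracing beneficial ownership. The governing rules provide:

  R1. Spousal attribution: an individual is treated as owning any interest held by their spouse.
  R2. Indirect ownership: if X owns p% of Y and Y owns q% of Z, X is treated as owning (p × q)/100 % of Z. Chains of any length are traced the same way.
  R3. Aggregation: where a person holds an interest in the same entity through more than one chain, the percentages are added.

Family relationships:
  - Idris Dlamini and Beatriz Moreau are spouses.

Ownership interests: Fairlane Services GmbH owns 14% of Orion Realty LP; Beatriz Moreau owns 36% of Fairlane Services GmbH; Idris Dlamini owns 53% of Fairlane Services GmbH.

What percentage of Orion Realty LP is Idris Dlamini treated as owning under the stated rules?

By spousal attribution (R1), Idris Dlamini is treated as also owning Beatriz Moreau's interest in Fairlane Services GmbH, giving 53% + 36% = 89%.
Chain via Fairlane Services GmbH (R2): 89% × 14% = 12.46% of Orion Realty LP.

12.46%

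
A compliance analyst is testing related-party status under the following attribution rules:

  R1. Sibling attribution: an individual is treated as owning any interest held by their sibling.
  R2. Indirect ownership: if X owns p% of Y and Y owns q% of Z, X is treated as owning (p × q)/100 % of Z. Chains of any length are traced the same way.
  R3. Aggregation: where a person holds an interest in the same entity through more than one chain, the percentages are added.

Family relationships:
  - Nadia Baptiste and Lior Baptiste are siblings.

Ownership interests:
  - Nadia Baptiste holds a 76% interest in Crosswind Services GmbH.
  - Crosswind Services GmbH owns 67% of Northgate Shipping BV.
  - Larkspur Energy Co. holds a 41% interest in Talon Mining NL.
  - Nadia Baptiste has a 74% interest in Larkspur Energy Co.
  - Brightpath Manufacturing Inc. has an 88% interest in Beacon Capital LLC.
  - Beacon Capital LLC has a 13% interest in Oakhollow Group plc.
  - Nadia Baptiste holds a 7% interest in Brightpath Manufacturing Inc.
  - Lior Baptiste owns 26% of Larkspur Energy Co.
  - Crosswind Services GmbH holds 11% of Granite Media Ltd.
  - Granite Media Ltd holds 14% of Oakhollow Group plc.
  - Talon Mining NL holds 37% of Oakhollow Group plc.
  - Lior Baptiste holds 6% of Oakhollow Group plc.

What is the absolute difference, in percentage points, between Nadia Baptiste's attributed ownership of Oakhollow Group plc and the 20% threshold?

3.1412

By sibling attribution (R1), Nadia Baptiste is treated as also owning Lior Baptiste's interest in Larkspur Energy Co, giving 74% + 26% = 100%.
By sibling attribution (R1), Nadia Baptiste is treated as owning Lior Baptiste's 6% interest in Oakhollow Group plc.
Chain via Crosswind Services GmbH → Granite Media Ltd (R2): 76% × 11% × 14% = 1.1704% of Oakhollow Group plc.
Chain via Larkspur Energy Co. → Talon Mining NL (R2): 100% × 41% × 37% = 15.17% of Oakhollow Group plc.
Chain via Brightpath Manufacturing Inc. → Beacon Capital LLC (R2): 7% × 88% × 13% = 0.8008% of Oakhollow Group plc.
Direct interest in Oakhollow Group plc: 6%.
Aggregating (R3): 1.1704% + 15.17% + 0.8008% + 6% = 23.1412%.
23.1412% exceeds the 20% threshold by 3.1412 percentage points.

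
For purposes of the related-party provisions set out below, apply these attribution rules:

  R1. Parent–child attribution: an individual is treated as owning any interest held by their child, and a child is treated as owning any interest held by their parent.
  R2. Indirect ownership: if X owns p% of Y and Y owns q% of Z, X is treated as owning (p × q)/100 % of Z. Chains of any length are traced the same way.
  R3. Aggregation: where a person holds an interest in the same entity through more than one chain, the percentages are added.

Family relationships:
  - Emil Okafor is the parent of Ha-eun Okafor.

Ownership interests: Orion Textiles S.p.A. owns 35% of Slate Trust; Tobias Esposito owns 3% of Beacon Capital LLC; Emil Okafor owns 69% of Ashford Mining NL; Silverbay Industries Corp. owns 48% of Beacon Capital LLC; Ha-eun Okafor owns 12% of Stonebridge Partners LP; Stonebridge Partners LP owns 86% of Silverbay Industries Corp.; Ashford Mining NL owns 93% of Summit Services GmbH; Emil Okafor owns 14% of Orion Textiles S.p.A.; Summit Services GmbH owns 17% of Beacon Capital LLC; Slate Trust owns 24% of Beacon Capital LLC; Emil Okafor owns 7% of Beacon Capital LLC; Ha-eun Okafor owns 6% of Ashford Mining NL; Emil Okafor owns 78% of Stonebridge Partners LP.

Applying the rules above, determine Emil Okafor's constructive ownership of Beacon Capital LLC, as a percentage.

57.1855%

By parent–child attribution (R1), Emil Okafor is treated as also owning Ha-eun Okafor's interest in Ashford Mining NL, giving 69% + 6% = 75%.
By parent–child attribution (R1), Emil Okafor is treated as also owning Ha-eun Okafor's interest in Stonebridge Partners LP, giving 78% + 12% = 90%.
Chain via Orion Textiles S.p.A. → Slate Trust (R2): 14% × 35% × 24% = 1.176% of Beacon Capital LLC.
Chain via Ashford Mining NL → Summit Services GmbH (R2): 75% × 93% × 17% = 11.8575% of Beacon Capital LLC.
Chain via Stonebridge Partners LP → Silverbay Industries Corp. (R2): 90% × 86% × 48% = 37.152% of Beacon Capital LLC.
Direct interest in Beacon Capital LLC: 7%.
Aggregating (R3): 1.176% + 11.8575% + 37.152% + 7% = 57.1855%.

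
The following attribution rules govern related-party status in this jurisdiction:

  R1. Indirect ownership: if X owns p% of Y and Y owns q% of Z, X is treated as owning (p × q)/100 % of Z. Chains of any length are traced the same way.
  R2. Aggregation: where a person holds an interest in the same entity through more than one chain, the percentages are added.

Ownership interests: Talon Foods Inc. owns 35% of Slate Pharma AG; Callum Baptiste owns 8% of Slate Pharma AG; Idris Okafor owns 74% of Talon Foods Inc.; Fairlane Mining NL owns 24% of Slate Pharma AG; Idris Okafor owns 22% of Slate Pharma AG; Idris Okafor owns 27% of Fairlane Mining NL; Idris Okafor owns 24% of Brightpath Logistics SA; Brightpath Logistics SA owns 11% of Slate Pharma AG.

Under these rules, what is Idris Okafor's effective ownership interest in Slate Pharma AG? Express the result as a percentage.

Chain via Talon Foods Inc. (R1): 74% × 35% = 25.9% of Slate Pharma AG.
Chain via Brightpath Logistics SA (R1): 24% × 11% = 2.64% of Slate Pharma AG.
Chain via Fairlane Mining NL (R1): 27% × 24% = 6.48% of Slate Pharma AG.
Direct interest in Slate Pharma AG: 22%.
Aggregating (R2): 25.9% + 2.64% + 6.48% + 22% = 57.02%.

57.02%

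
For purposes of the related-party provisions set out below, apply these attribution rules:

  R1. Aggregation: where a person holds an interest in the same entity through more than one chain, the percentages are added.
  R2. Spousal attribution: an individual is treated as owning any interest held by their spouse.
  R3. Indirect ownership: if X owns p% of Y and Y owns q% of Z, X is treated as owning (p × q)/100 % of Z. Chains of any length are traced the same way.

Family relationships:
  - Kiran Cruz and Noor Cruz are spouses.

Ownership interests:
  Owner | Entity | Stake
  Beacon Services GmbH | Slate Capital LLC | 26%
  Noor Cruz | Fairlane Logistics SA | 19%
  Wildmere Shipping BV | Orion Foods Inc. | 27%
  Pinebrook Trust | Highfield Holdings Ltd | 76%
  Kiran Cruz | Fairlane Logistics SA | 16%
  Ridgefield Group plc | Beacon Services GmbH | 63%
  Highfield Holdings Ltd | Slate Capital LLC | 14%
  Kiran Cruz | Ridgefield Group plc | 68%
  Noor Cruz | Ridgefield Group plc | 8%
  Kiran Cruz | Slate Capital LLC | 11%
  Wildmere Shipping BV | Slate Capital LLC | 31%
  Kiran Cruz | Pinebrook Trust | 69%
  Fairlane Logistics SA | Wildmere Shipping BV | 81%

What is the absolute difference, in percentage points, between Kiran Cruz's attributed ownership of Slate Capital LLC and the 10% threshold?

29.5789

By spousal attribution (R2), Kiran Cruz is treated as also owning Noor Cruz's interest in Ridgefield Group plc, giving 68% + 8% = 76%.
By spousal attribution (R2), Kiran Cruz is treated as also owning Noor Cruz's interest in Fairlane Logistics SA, giving 16% + 19% = 35%.
Chain via Pinebrook Trust → Highfield Holdings Ltd (R3): 69% × 76% × 14% = 7.3416% of Slate Capital LLC.
Chain via Ridgefield Group plc → Beacon Services GmbH (R3): 76% × 63% × 26% = 12.4488% of Slate Capital LLC.
Chain via Fairlane Logistics SA → Wildmere Shipping BV (R3): 35% × 81% × 31% = 8.7885% of Slate Capital LLC.
Direct interest in Slate Capital LLC: 11%.
Aggregating (R1): 7.3416% + 12.4488% + 8.7885% + 11% = 39.5789%.
39.5789% exceeds the 10% threshold by 29.5789 percentage points.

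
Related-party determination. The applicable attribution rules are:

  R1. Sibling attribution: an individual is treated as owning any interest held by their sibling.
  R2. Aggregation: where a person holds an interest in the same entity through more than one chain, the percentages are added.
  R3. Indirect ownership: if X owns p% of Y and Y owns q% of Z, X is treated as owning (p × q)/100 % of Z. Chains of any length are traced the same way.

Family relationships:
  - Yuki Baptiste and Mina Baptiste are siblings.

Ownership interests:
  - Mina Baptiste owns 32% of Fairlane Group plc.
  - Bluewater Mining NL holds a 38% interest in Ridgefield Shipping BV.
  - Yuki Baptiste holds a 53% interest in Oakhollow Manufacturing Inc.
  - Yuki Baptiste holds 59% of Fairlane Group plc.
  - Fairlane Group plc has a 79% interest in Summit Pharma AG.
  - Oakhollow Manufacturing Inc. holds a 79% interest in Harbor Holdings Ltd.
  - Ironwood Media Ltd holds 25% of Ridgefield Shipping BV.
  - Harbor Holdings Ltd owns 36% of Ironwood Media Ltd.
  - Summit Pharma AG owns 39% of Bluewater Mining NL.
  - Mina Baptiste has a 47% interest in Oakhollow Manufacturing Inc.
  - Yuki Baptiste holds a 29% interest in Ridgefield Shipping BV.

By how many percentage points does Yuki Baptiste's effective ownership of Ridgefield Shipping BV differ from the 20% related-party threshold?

By sibling attribution (R1), Yuki Baptiste is treated as also owning Mina Baptiste's interest in Fairlane Group plc, giving 59% + 32% = 91%.
By sibling attribution (R1), Yuki Baptiste is treated as also owning Mina Baptiste's interest in Oakhollow Manufacturing Inc, giving 53% + 47% = 100%.
Chain via Fairlane Group plc → Summit Pharma AG → Bluewater Mining NL (R3): 91% × 79% × 39% × 38% = 10.654098% of Ridgefield Shipping BV.
Chain via Oakhollow Manufacturing Inc. → Harbor Holdings Ltd → Ironwood Media Ltd (R3): 100% × 79% × 36% × 25% = 7.11% of Ridgefield Shipping BV.
Direct interest in Ridgefield Shipping BV: 29%.
Aggregating (R2): 10.654098% + 7.11% + 29% = 46.764098%.
46.764098% exceeds the 20% threshold by 26.764098 percentage points.

26.764098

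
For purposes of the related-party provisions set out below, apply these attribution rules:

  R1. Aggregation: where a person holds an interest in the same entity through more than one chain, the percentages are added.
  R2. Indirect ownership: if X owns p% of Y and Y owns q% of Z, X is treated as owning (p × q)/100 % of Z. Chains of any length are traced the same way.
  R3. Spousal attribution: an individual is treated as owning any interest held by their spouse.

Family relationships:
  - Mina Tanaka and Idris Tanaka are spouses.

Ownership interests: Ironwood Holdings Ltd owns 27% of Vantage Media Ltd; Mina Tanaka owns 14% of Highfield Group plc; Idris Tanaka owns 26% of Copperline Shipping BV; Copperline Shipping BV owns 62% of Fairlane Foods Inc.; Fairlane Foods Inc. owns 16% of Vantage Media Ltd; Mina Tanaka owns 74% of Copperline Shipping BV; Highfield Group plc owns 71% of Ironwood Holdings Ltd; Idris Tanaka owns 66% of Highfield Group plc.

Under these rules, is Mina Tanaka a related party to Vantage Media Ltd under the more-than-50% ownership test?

By spousal attribution (R3), Mina Tanaka is treated as also owning Idris Tanaka's interest in Highfield Group plc, giving 14% + 66% = 80%.
By spousal attribution (R3), Mina Tanaka is treated as also owning Idris Tanaka's interest in Copperline Shipping BV, giving 74% + 26% = 100%.
Chain via Highfield Group plc → Ironwood Holdings Ltd (R2): 80% × 71% × 27% = 15.336% of Vantage Media Ltd.
Chain via Copperline Shipping BV → Fairlane Foods Inc. (R2): 100% × 62% × 16% = 9.92% of Vantage Media Ltd.
Aggregating (R1): 15.336% + 9.92% = 25.256%.
25.256% does not exceed the 50% threshold, so Mina is not a related party to Vantage Media Ltd.

No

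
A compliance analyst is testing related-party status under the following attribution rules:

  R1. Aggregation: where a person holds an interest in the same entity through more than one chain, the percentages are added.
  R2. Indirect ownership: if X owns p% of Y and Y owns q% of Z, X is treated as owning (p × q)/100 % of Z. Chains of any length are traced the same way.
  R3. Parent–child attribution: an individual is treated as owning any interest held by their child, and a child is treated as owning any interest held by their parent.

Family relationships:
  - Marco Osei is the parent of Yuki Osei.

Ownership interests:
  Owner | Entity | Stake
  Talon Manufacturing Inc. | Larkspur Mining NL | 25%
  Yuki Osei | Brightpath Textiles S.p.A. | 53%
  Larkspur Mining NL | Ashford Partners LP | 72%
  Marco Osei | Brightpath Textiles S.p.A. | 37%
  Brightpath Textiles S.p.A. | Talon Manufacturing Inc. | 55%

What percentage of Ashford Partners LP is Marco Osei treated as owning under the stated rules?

By parent–child attribution (R3), Marco Osei is treated as also owning Yuki Osei's interest in Brightpath Textiles S.p.A, giving 37% + 53% = 90%.
Chain via Brightpath Textiles S.p.A. → Talon Manufacturing Inc. → Larkspur Mining NL (R2): 90% × 55% × 25% × 72% = 8.91% of Ashford Partners LP.

8.91%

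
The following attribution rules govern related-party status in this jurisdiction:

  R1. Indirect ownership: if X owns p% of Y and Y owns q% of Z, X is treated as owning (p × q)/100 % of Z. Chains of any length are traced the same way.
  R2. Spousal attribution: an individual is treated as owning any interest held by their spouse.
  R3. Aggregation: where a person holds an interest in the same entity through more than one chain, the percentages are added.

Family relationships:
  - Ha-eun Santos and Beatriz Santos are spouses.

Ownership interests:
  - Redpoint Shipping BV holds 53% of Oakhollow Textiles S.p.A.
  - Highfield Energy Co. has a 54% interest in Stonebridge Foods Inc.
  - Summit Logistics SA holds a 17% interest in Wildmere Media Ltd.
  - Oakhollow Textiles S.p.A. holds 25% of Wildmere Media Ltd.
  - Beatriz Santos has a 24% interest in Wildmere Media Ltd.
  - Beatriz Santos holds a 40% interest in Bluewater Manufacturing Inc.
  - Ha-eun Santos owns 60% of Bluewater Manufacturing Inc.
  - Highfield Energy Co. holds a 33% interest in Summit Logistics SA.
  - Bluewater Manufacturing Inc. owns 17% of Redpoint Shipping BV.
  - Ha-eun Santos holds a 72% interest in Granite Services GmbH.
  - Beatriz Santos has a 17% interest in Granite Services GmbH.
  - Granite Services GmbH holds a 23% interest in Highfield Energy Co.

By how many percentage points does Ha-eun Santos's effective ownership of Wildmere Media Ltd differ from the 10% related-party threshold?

By spousal attribution (R2), Ha-eun Santos is treated as also owning Beatriz Santos's interest in Granite Services GmbH, giving 72% + 17% = 89%.
By spousal attribution (R2), Ha-eun Santos is treated as also owning Beatriz Santos's interest in Bluewater Manufacturing Inc, giving 60% + 40% = 100%.
By spousal attribution (R2), Ha-eun Santos is treated as owning Beatriz Santos's 24% interest in Wildmere Media Ltd.
Chain via Granite Services GmbH → Highfield Energy Co. → Summit Logistics SA (R1): 89% × 23% × 33% × 17% = 1.148367% of Wildmere Media Ltd.
Chain via Bluewater Manufacturing Inc. → Redpoint Shipping BV → Oakhollow Textiles S.p.A. (R1): 100% × 17% × 53% × 25% = 2.2525% of Wildmere Media Ltd.
Direct interest in Wildmere Media Ltd: 24%.
Aggregating (R3): 1.148367% + 2.2525% + 24% = 27.400867%.
27.400867% exceeds the 10% threshold by 17.400867 percentage points.

17.400867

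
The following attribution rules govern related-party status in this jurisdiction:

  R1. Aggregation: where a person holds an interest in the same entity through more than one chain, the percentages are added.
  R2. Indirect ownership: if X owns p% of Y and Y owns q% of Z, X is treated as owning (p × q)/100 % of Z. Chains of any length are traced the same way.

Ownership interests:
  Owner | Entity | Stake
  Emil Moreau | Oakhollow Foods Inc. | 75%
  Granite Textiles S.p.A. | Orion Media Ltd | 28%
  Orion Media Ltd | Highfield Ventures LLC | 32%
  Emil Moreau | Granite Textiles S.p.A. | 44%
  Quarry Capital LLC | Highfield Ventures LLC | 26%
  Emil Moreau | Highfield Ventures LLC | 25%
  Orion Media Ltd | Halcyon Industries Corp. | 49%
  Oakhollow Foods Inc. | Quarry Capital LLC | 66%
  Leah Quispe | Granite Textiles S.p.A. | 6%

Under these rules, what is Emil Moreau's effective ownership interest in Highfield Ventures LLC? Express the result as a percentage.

41.8124%

Chain via Granite Textiles S.p.A. → Orion Media Ltd (R2): 44% × 28% × 32% = 3.9424% of Highfield Ventures LLC.
Chain via Oakhollow Foods Inc. → Quarry Capital LLC (R2): 75% × 66% × 26% = 12.87% of Highfield Ventures LLC.
Direct interest in Highfield Ventures LLC: 25%.
Aggregating (R1): 3.9424% + 12.87% + 25% = 41.8124%.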